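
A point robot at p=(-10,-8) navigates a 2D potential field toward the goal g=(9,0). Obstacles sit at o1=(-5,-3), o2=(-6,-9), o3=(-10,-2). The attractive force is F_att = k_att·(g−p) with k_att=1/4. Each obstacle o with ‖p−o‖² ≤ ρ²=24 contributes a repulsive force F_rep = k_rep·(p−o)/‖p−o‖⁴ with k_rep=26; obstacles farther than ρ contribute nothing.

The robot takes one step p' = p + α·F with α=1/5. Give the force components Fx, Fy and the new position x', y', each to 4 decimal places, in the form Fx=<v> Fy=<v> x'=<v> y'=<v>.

Fx=4.3901 Fy=2.0900 x'=-9.1220 y'=-7.5820

F_att = 1/4·(g−p) = 1/4·(19,8) = (4.7500,2.0000)
o1: d²=50 > ρ²=24 → inactive
o2: d²=17 ≤ ρ²=24; F_rep = 26·(-4,1)/17² = (-0.3599,0.0900)
o3: d²=36 > ρ²=24 → inactive
F = F_att + ΣF_rep = (4.3901,2.0900)
p' = p + 1/5·F = (-9.1220,-7.5820)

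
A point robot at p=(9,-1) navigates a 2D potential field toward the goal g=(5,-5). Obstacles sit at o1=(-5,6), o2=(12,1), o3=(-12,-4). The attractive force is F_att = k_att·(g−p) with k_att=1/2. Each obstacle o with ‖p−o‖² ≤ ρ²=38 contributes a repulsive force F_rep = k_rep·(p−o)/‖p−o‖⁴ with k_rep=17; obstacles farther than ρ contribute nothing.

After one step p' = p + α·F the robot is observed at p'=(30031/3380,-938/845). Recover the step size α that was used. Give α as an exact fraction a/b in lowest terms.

F_att = 1/2·(g−p) = 1/2·(-4,-4) = (-2.0000,-2.0000)
o1: d²=245 > ρ²=38 → inactive
o2: d²=13 ≤ ρ²=38; F_rep = 17·(-3,-2)/13² = (-0.3018,-0.2012)
o3: d²=450 > ρ²=38 → inactive
F = F_att + ΣF_rep = (-2.3018,-2.2012)
Δp = p'−p = (-0.1151,-0.1101); α = Δx/Fx = (-389/3380) / (-389/169) = 1/20
check: Δy/Fy = (-93/845) / (-372/169) = 1/20 ✓

α = 1/20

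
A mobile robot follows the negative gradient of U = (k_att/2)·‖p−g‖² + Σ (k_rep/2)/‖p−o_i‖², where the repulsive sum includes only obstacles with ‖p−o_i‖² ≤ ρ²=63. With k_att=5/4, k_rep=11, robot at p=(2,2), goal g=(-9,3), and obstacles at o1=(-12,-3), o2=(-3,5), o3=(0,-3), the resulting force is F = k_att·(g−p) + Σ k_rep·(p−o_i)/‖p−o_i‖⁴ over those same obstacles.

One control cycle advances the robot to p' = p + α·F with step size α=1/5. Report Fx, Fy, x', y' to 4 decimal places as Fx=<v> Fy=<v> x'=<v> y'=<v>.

F_att = 5/4·(g−p) = 5/4·(-11,1) = (-13.7500,1.2500)
o1: d²=221 > ρ²=63 → inactive
o2: d²=34 ≤ ρ²=63; F_rep = 11·(5,-3)/34² = (0.0476,-0.0285)
o3: d²=29 ≤ ρ²=63; F_rep = 11·(2,5)/29² = (0.0262,0.0654)
F = F_att + ΣF_rep = (-13.6763,1.2869)
p' = p + 1/5·F = (-0.7353,2.2574)

Fx=-13.6763 Fy=1.2869 x'=-0.7353 y'=2.2574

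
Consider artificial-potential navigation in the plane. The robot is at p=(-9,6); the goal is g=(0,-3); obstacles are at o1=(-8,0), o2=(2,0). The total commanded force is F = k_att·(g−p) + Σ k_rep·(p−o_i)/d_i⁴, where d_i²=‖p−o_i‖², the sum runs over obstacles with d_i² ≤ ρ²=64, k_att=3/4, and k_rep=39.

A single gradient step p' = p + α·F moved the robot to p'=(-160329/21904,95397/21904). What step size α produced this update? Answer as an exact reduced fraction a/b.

F_att = 3/4·(g−p) = 3/4·(9,-9) = (6.7500,-6.7500)
o1: d²=37 ≤ ρ²=64; F_rep = 39·(-1,6)/37² = (-0.0285,0.1709)
o2: d²=157 > ρ²=64 → inactive
F = F_att + ΣF_rep = (6.7215,-6.5791)
Δp = p'−p = (1.6804,-1.6448); α = Δx/Fx = (36807/21904) / (36807/5476) = 1/4
check: Δy/Fy = (-36027/21904) / (-36027/5476) = 1/4 ✓

α = 1/4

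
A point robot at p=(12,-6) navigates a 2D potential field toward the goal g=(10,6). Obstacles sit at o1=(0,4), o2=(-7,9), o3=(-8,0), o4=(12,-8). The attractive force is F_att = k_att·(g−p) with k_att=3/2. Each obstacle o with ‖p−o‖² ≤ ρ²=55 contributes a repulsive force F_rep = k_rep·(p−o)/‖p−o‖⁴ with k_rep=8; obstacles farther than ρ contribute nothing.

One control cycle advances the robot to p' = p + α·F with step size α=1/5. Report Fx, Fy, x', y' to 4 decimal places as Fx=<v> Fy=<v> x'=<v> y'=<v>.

Fx=-3.0000 Fy=19.0000 x'=11.4000 y'=-2.2000

F_att = 3/2·(g−p) = 3/2·(-2,12) = (-3.0000,18.0000)
o1: d²=244 > ρ²=55 → inactive
o2: d²=586 > ρ²=55 → inactive
o3: d²=436 > ρ²=55 → inactive
o4: d²=4 ≤ ρ²=55; F_rep = 8·(0,2)/4² = (0.0000,1.0000)
F = F_att + ΣF_rep = (-3.0000,19.0000)
p' = p + 1/5·F = (11.4000,-2.2000)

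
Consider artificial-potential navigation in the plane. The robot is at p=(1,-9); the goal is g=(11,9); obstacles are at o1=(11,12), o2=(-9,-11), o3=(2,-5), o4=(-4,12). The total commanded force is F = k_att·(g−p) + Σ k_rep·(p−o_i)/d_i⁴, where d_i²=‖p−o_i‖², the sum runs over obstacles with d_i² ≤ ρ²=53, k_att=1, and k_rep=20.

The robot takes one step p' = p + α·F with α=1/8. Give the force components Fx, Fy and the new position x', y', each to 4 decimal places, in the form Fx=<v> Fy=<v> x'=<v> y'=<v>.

Fx=9.9308 Fy=17.7232 x'=2.2413 y'=-6.7846

F_att = 1·(g−p) = 1·(10,18) = (10.0000,18.0000)
o1: d²=541 > ρ²=53 → inactive
o2: d²=104 > ρ²=53 → inactive
o3: d²=17 ≤ ρ²=53; F_rep = 20·(-1,-4)/17² = (-0.0692,-0.2768)
o4: d²=466 > ρ²=53 → inactive
F = F_att + ΣF_rep = (9.9308,17.7232)
p' = p + 1/8·F = (2.2413,-6.7846)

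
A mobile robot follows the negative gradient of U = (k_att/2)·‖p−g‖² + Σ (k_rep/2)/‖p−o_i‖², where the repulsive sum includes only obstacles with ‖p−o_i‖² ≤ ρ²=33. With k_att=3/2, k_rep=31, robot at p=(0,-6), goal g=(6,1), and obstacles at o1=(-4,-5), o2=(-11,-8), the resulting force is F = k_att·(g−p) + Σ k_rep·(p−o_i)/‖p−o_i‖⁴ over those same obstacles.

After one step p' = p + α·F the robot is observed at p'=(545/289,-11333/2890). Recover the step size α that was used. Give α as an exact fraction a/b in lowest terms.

F_att = 3/2·(g−p) = 3/2·(6,7) = (9.0000,10.5000)
o1: d²=17 ≤ ρ²=33; F_rep = 31·(4,-1)/17² = (0.4291,-0.1073)
o2: d²=125 > ρ²=33 → inactive
F = F_att + ΣF_rep = (9.4291,10.3927)
Δp = p'−p = (1.8858,2.0785); α = Δx/Fx = (545/289) / (2725/289) = 1/5
check: Δy/Fy = (6007/2890) / (6007/578) = 1/5 ✓

α = 1/5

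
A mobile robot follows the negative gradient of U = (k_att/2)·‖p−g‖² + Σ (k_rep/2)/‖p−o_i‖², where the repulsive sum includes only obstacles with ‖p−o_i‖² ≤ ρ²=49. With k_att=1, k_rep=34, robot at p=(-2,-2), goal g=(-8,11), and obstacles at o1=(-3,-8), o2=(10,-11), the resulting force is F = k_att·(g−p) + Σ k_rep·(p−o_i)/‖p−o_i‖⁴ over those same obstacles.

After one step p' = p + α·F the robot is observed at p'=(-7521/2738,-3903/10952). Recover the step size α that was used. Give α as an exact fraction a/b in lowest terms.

F_att = 1·(g−p) = 1·(-6,13) = (-6.0000,13.0000)
o1: d²=37 ≤ ρ²=49; F_rep = 34·(1,6)/37² = (0.0248,0.1490)
o2: d²=225 > ρ²=49 → inactive
F = F_att + ΣF_rep = (-5.9752,13.1490)
Δp = p'−p = (-0.7469,1.6436); α = Δx/Fx = (-2045/2738) / (-8180/1369) = 1/8
check: Δy/Fy = (18001/10952) / (18001/1369) = 1/8 ✓

α = 1/8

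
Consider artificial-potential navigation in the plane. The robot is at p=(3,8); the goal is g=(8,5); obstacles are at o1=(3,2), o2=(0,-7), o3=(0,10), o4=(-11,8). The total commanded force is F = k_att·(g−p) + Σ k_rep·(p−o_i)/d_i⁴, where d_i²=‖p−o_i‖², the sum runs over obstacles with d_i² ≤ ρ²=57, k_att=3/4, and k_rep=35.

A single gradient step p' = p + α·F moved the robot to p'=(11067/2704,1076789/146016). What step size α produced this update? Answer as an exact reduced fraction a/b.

F_att = 3/4·(g−p) = 3/4·(5,-3) = (3.7500,-2.2500)
o1: d²=36 ≤ ρ²=57; F_rep = 35·(0,6)/36² = (0.0000,0.1620)
o2: d²=234 > ρ²=57 → inactive
o3: d²=13 ≤ ρ²=57; F_rep = 35·(3,-2)/13² = (0.6213,-0.4142)
o4: d²=196 > ρ²=57 → inactive
F = F_att + ΣF_rep = (4.3713,-2.5022)
Δp = p'−p = (1.0928,-0.6255); α = Δx/Fx = (2955/2704) / (2955/676) = 1/4
check: Δy/Fy = (-91339/146016) / (-91339/36504) = 1/4 ✓

α = 1/4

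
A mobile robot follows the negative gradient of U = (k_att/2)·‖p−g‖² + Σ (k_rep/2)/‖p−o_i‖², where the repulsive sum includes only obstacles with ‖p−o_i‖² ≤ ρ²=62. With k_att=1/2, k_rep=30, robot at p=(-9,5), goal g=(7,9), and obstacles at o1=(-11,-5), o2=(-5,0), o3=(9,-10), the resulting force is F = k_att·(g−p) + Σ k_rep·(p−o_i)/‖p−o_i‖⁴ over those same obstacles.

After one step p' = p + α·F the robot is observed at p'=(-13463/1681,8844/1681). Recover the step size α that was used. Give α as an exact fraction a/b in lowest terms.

α = 1/8

F_att = 1/2·(g−p) = 1/2·(16,4) = (8.0000,2.0000)
o1: d²=104 > ρ²=62 → inactive
o2: d²=41 ≤ ρ²=62; F_rep = 30·(-4,5)/41² = (-0.0714,0.0892)
o3: d²=549 > ρ²=62 → inactive
F = F_att + ΣF_rep = (7.9286,2.0892)
Δp = p'−p = (0.9911,0.2612); α = Δx/Fx = (1666/1681) / (13328/1681) = 1/8
check: Δy/Fy = (439/1681) / (3512/1681) = 1/8 ✓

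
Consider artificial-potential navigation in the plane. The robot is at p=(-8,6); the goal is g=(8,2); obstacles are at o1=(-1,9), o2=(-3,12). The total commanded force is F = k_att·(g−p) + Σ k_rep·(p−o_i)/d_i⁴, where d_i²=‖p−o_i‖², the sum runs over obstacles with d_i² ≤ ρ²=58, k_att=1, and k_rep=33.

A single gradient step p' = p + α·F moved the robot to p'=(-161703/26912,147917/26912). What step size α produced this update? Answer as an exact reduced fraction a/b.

F_att = 1·(g−p) = 1·(16,-4) = (16.0000,-4.0000)
o1: d²=58 ≤ ρ²=58; F_rep = 33·(-7,-3)/58² = (-0.0687,-0.0294)
o2: d²=61 > ρ²=58 → inactive
F = F_att + ΣF_rep = (15.9313,-4.0294)
Δp = p'−p = (1.9914,-0.5037); α = Δx/Fx = (53593/26912) / (53593/3364) = 1/8
check: Δy/Fy = (-13555/26912) / (-13555/3364) = 1/8 ✓

α = 1/8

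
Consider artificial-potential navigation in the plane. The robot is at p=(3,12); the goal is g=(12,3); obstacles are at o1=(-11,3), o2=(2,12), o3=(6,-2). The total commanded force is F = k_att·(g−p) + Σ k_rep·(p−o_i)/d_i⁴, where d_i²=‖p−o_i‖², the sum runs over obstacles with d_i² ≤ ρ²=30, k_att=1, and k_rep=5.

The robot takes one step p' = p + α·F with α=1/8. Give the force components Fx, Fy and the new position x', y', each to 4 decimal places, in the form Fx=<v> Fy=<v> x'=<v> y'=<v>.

F_att = 1·(g−p) = 1·(9,-9) = (9.0000,-9.0000)
o1: d²=277 > ρ²=30 → inactive
o2: d²=1 ≤ ρ²=30; F_rep = 5·(1,0)/1² = (5.0000,0.0000)
o3: d²=205 > ρ²=30 → inactive
F = F_att + ΣF_rep = (14.0000,-9.0000)
p' = p + 1/8·F = (4.7500,10.8750)

Fx=14.0000 Fy=-9.0000 x'=4.7500 y'=10.8750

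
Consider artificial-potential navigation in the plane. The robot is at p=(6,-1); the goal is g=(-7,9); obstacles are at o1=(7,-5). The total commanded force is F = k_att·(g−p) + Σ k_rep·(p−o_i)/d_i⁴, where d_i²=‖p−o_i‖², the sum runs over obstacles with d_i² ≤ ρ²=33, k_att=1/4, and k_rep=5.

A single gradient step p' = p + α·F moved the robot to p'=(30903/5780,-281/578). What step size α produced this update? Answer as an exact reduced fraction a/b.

α = 1/5

F_att = 1/4·(g−p) = 1/4·(-13,10) = (-3.2500,2.5000)
o1: d²=17 ≤ ρ²=33; F_rep = 5·(-1,4)/17² = (-0.0173,0.0692)
F = F_att + ΣF_rep = (-3.2673,2.5692)
Δp = p'−p = (-0.6535,0.5138); α = Δx/Fx = (-3777/5780) / (-3777/1156) = 1/5
check: Δy/Fy = (297/578) / (1485/578) = 1/5 ✓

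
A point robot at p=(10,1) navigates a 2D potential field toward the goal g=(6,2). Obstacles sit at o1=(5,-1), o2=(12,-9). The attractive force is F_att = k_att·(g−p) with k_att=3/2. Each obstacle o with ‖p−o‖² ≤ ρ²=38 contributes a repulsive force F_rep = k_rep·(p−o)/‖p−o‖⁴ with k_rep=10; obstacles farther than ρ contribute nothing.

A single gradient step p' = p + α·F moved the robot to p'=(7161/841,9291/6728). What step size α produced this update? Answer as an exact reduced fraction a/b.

α = 1/4

F_att = 3/2·(g−p) = 3/2·(-4,1) = (-6.0000,1.5000)
o1: d²=29 ≤ ρ²=38; F_rep = 10·(5,2)/29² = (0.0595,0.0238)
o2: d²=104 > ρ²=38 → inactive
F = F_att + ΣF_rep = (-5.9405,1.5238)
Δp = p'−p = (-1.4851,0.3809); α = Δx/Fx = (-1249/841) / (-4996/841) = 1/4
check: Δy/Fy = (2563/6728) / (2563/1682) = 1/4 ✓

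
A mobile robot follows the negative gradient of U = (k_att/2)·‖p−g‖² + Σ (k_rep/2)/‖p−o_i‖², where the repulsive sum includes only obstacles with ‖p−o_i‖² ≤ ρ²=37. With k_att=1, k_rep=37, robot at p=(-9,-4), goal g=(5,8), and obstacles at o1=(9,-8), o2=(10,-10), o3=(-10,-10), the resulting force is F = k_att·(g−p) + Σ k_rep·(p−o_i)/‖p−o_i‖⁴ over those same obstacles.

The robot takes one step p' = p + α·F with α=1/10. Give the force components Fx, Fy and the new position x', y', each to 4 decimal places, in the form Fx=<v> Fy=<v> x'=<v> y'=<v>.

F_att = 1·(g−p) = 1·(14,12) = (14.0000,12.0000)
o1: d²=340 > ρ²=37 → inactive
o2: d²=397 > ρ²=37 → inactive
o3: d²=37 ≤ ρ²=37; F_rep = 37·(1,6)/37² = (0.0270,0.1622)
F = F_att + ΣF_rep = (14.0270,12.1622)
p' = p + 1/10·F = (-7.5973,-2.7838)

Fx=14.0270 Fy=12.1622 x'=-7.5973 y'=-2.7838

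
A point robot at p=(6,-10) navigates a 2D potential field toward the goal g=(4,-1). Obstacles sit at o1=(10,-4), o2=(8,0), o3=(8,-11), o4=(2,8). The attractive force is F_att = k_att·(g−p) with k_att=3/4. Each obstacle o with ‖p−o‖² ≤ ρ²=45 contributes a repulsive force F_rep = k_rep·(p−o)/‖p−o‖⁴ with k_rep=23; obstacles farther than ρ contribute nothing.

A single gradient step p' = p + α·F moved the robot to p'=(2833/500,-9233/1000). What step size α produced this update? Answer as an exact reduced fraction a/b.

α = 1/10

F_att = 3/4·(g−p) = 3/4·(-2,9) = (-1.5000,6.7500)
o1: d²=52 > ρ²=45 → inactive
o2: d²=104 > ρ²=45 → inactive
o3: d²=5 ≤ ρ²=45; F_rep = 23·(-2,1)/5² = (-1.8400,0.9200)
o4: d²=340 > ρ²=45 → inactive
F = F_att + ΣF_rep = (-3.3400,7.6700)
Δp = p'−p = (-0.3340,0.7670); α = Δx/Fx = (-167/500) / (-167/50) = 1/10
check: Δy/Fy = (767/1000) / (767/100) = 1/10 ✓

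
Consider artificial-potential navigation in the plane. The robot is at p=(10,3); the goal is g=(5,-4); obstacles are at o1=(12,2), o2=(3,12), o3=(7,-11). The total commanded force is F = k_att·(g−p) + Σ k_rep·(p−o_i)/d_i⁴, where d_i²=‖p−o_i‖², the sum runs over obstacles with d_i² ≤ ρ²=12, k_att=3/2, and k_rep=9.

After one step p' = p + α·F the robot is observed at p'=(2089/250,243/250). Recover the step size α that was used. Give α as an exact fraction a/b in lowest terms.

α = 1/5

F_att = 3/2·(g−p) = 3/2·(-5,-7) = (-7.5000,-10.5000)
o1: d²=5 ≤ ρ²=12; F_rep = 9·(-2,1)/5² = (-0.7200,0.3600)
o2: d²=130 > ρ²=12 → inactive
o3: d²=205 > ρ²=12 → inactive
F = F_att + ΣF_rep = (-8.2200,-10.1400)
Δp = p'−p = (-1.6440,-2.0280); α = Δx/Fx = (-411/250) / (-411/50) = 1/5
check: Δy/Fy = (-507/250) / (-507/50) = 1/5 ✓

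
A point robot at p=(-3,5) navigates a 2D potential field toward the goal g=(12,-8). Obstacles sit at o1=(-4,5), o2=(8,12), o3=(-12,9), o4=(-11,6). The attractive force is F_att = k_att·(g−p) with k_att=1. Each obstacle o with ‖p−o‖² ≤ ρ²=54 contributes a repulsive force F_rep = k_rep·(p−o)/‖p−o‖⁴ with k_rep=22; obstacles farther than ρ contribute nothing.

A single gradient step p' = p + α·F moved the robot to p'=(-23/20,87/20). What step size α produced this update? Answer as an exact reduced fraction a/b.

F_att = 1·(g−p) = 1·(15,-13) = (15.0000,-13.0000)
o1: d²=1 ≤ ρ²=54; F_rep = 22·(1,0)/1² = (22.0000,0.0000)
o2: d²=170 > ρ²=54 → inactive
o3: d²=97 > ρ²=54 → inactive
o4: d²=65 > ρ²=54 → inactive
F = F_att + ΣF_rep = (37.0000,-13.0000)
Δp = p'−p = (1.8500,-0.6500); α = Δx/Fx = (37/20) / (37) = 1/20
check: Δy/Fy = (-13/20) / (-13) = 1/20 ✓

α = 1/20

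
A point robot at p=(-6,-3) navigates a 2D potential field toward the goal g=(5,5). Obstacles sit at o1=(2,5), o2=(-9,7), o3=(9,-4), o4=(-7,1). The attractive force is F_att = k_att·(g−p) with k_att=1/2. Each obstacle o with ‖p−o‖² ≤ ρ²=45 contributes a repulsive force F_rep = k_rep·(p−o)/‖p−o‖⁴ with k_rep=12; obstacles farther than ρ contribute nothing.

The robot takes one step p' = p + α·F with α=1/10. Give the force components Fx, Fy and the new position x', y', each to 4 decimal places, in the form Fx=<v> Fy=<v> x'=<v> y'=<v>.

F_att = 1/2·(g−p) = 1/2·(11,8) = (5.5000,4.0000)
o1: d²=128 > ρ²=45 → inactive
o2: d²=109 > ρ²=45 → inactive
o3: d²=226 > ρ²=45 → inactive
o4: d²=17 ≤ ρ²=45; F_rep = 12·(1,-4)/17² = (0.0415,-0.1661)
F = F_att + ΣF_rep = (5.5415,3.8339)
p' = p + 1/10·F = (-5.4458,-2.6166)

Fx=5.5415 Fy=3.8339 x'=-5.4458 y'=-2.6166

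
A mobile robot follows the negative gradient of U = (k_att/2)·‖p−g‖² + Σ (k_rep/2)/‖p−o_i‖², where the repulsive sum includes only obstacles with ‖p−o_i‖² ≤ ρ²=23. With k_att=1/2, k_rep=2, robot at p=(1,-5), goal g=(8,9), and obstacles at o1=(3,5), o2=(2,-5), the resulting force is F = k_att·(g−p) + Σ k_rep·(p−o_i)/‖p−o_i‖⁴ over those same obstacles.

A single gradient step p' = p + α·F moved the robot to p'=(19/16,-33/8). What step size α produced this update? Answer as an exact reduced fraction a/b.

F_att = 1/2·(g−p) = 1/2·(7,14) = (3.5000,7.0000)
o1: d²=104 > ρ²=23 → inactive
o2: d²=1 ≤ ρ²=23; F_rep = 2·(-1,0)/1² = (-2.0000,0.0000)
F = F_att + ΣF_rep = (1.5000,7.0000)
Δp = p'−p = (0.1875,0.8750); α = Δx/Fx = (3/16) / (3/2) = 1/8
check: Δy/Fy = (7/8) / (7) = 1/8 ✓

α = 1/8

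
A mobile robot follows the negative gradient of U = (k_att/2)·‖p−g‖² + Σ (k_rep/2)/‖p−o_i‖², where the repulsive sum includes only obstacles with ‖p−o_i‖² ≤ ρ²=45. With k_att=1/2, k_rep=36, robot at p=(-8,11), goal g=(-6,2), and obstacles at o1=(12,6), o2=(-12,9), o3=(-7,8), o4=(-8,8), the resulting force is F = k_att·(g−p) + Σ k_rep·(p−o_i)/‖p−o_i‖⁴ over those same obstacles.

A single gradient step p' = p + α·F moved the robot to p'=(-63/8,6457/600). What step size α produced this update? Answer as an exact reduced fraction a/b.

α = 1/8

F_att = 1/2·(g−p) = 1/2·(2,-9) = (1.0000,-4.5000)
o1: d²=425 > ρ²=45 → inactive
o2: d²=20 ≤ ρ²=45; F_rep = 36·(4,2)/20² = (0.3600,0.1800)
o3: d²=10 ≤ ρ²=45; F_rep = 36·(-1,3)/10² = (-0.3600,1.0800)
o4: d²=9 ≤ ρ²=45; F_rep = 36·(0,3)/9² = (0.0000,1.3333)
F = F_att + ΣF_rep = (1.0000,-1.9067)
Δp = p'−p = (0.1250,-0.2383); α = Δx/Fx = (1/8) / (1) = 1/8
check: Δy/Fy = (-143/600) / (-143/75) = 1/8 ✓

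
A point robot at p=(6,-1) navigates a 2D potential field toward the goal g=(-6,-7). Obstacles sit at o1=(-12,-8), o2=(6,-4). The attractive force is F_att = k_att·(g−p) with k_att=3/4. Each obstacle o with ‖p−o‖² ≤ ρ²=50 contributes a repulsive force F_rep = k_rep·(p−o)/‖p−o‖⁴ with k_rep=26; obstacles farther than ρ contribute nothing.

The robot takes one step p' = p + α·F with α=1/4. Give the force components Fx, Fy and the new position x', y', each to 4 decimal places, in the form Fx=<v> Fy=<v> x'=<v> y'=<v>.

Fx=-9.0000 Fy=-3.5370 x'=3.7500 y'=-1.8843

F_att = 3/4·(g−p) = 3/4·(-12,-6) = (-9.0000,-4.5000)
o1: d²=373 > ρ²=50 → inactive
o2: d²=9 ≤ ρ²=50; F_rep = 26·(0,3)/9² = (0.0000,0.9630)
F = F_att + ΣF_rep = (-9.0000,-3.5370)
p' = p + 1/4·F = (3.7500,-1.8843)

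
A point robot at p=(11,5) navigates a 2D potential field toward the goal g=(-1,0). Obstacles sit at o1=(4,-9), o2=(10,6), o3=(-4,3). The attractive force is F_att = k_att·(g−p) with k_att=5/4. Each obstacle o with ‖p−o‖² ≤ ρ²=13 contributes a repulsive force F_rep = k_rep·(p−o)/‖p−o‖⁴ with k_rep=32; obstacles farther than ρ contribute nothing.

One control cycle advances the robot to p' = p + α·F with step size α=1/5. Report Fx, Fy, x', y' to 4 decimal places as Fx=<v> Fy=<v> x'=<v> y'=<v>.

Fx=-7.0000 Fy=-14.2500 x'=9.6000 y'=2.1500

F_att = 5/4·(g−p) = 5/4·(-12,-5) = (-15.0000,-6.2500)
o1: d²=245 > ρ²=13 → inactive
o2: d²=2 ≤ ρ²=13; F_rep = 32·(1,-1)/2² = (8.0000,-8.0000)
o3: d²=229 > ρ²=13 → inactive
F = F_att + ΣF_rep = (-7.0000,-14.2500)
p' = p + 1/5·F = (9.6000,2.1500)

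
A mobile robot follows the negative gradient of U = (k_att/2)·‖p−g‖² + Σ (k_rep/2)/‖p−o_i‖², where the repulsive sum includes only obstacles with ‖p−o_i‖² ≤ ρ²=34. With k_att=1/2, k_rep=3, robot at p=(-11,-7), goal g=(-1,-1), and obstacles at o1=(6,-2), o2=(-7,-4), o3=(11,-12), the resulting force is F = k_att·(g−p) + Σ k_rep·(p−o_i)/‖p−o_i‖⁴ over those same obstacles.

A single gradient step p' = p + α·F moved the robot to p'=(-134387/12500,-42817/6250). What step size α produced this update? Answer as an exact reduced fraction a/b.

F_att = 1/2·(g−p) = 1/2·(10,6) = (5.0000,3.0000)
o1: d²=314 > ρ²=34 → inactive
o2: d²=25 ≤ ρ²=34; F_rep = 3·(-4,-3)/25² = (-0.0192,-0.0144)
o3: d²=509 > ρ²=34 → inactive
F = F_att + ΣF_rep = (4.9808,2.9856)
Δp = p'−p = (0.2490,0.1493); α = Δx/Fx = (3113/12500) / (3113/625) = 1/20
check: Δy/Fy = (933/6250) / (1866/625) = 1/20 ✓

α = 1/20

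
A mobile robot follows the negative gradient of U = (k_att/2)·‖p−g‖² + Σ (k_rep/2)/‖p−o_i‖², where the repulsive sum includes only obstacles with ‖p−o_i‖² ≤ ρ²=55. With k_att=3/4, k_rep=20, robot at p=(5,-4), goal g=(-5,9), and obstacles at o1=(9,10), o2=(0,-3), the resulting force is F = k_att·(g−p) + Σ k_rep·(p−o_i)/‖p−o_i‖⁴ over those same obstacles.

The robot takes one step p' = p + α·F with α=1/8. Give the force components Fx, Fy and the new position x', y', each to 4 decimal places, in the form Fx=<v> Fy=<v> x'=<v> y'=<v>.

F_att = 3/4·(g−p) = 3/4·(-10,13) = (-7.5000,9.7500)
o1: d²=212 > ρ²=55 → inactive
o2: d²=26 ≤ ρ²=55; F_rep = 20·(5,-1)/26² = (0.1479,-0.0296)
F = F_att + ΣF_rep = (-7.3521,9.7204)
p' = p + 1/8·F = (4.0810,-2.7849)

Fx=-7.3521 Fy=9.7204 x'=4.0810 y'=-2.7849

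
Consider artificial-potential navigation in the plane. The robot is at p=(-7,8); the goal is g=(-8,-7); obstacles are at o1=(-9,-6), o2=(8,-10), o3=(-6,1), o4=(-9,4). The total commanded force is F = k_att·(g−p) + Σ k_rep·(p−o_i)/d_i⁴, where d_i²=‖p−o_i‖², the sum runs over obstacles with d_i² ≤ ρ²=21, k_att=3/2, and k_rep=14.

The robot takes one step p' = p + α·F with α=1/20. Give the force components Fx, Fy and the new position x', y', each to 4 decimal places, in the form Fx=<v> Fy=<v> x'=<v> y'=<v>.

F_att = 3/2·(g−p) = 3/2·(-1,-15) = (-1.5000,-22.5000)
o1: d²=200 > ρ²=21 → inactive
o2: d²=549 > ρ²=21 → inactive
o3: d²=50 > ρ²=21 → inactive
o4: d²=20 ≤ ρ²=21; F_rep = 14·(2,4)/20² = (0.0700,0.1400)
F = F_att + ΣF_rep = (-1.4300,-22.3600)
p' = p + 1/20·F = (-7.0715,6.8820)

Fx=-1.4300 Fy=-22.3600 x'=-7.0715 y'=6.8820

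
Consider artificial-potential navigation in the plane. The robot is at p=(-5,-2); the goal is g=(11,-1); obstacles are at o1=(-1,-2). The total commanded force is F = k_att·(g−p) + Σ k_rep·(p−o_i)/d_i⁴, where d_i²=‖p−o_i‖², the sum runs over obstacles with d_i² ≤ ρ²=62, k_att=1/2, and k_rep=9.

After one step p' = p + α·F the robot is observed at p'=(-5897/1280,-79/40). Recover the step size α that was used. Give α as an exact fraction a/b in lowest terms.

F_att = 1/2·(g−p) = 1/2·(16,1) = (8.0000,0.5000)
o1: d²=16 ≤ ρ²=62; F_rep = 9·(-4,0)/16² = (-0.1406,0.0000)
F = F_att + ΣF_rep = (7.8594,0.5000)
Δp = p'−p = (0.3930,0.0250); α = Δx/Fx = (503/1280) / (503/64) = 1/20
check: Δy/Fy = (1/40) / (1/2) = 1/20 ✓

α = 1/20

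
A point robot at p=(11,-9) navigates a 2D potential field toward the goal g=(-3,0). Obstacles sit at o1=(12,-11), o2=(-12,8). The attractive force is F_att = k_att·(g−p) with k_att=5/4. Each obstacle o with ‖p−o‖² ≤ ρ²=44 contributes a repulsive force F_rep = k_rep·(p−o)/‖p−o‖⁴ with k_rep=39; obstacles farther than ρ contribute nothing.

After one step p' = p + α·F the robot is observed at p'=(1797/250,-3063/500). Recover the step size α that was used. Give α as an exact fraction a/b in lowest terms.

F_att = 5/4·(g−p) = 5/4·(-14,9) = (-17.5000,11.2500)
o1: d²=5 ≤ ρ²=44; F_rep = 39·(-1,2)/5² = (-1.5600,3.1200)
o2: d²=818 > ρ²=44 → inactive
F = F_att + ΣF_rep = (-19.0600,14.3700)
Δp = p'−p = (-3.8120,2.8740); α = Δx/Fx = (-953/250) / (-953/50) = 1/5
check: Δy/Fy = (1437/500) / (1437/100) = 1/5 ✓

α = 1/5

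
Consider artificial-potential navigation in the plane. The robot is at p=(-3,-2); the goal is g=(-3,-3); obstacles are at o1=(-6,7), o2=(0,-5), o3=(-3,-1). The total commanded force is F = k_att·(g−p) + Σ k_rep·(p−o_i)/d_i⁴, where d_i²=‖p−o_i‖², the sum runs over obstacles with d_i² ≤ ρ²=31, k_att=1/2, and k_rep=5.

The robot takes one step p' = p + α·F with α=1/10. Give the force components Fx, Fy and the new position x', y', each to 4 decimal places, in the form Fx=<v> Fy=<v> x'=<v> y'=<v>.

F_att = 1/2·(g−p) = 1/2·(0,-1) = (0.0000,-0.5000)
o1: d²=90 > ρ²=31 → inactive
o2: d²=18 ≤ ρ²=31; F_rep = 5·(-3,3)/18² = (-0.0463,0.0463)
o3: d²=1 ≤ ρ²=31; F_rep = 5·(0,-1)/1² = (0.0000,-5.0000)
F = F_att + ΣF_rep = (-0.0463,-5.4537)
p' = p + 1/10·F = (-3.0046,-2.5454)

Fx=-0.0463 Fy=-5.4537 x'=-3.0046 y'=-2.5454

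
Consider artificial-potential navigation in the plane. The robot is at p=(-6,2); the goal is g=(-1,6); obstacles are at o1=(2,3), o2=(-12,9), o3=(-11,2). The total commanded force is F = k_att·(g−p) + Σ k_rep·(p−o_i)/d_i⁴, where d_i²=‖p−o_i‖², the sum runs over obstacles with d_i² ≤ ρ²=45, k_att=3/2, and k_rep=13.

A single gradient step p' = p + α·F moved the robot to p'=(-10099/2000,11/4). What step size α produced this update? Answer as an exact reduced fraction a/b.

α = 1/8

F_att = 3/2·(g−p) = 3/2·(5,4) = (7.5000,6.0000)
o1: d²=65 > ρ²=45 → inactive
o2: d²=85 > ρ²=45 → inactive
o3: d²=25 ≤ ρ²=45; F_rep = 13·(5,0)/25² = (0.1040,0.0000)
F = F_att + ΣF_rep = (7.6040,6.0000)
Δp = p'−p = (0.9505,0.7500); α = Δx/Fx = (1901/2000) / (1901/250) = 1/8
check: Δy/Fy = (3/4) / (6) = 1/8 ✓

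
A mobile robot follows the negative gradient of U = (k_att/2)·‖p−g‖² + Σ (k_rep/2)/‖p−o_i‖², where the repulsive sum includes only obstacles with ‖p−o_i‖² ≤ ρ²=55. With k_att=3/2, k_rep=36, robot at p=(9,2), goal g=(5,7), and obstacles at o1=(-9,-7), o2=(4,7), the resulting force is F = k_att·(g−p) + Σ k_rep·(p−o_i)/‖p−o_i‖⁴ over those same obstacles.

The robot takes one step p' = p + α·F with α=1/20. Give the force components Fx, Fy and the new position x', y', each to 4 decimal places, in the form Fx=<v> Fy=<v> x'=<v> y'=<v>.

F_att = 3/2·(g−p) = 3/2·(-4,5) = (-6.0000,7.5000)
o1: d²=405 > ρ²=55 → inactive
o2: d²=50 ≤ ρ²=55; F_rep = 36·(5,-5)/50² = (0.0720,-0.0720)
F = F_att + ΣF_rep = (-5.9280,7.4280)
p' = p + 1/20·F = (8.7036,2.3714)

Fx=-5.9280 Fy=7.4280 x'=8.7036 y'=2.3714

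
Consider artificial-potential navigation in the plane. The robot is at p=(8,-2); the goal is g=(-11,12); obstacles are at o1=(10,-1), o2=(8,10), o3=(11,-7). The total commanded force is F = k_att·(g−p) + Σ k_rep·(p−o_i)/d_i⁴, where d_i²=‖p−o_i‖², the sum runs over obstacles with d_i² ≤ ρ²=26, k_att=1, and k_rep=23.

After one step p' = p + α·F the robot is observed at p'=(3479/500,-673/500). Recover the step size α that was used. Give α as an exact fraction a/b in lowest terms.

α = 1/20

F_att = 1·(g−p) = 1·(-19,14) = (-19.0000,14.0000)
o1: d²=5 ≤ ρ²=26; F_rep = 23·(-2,-1)/5² = (-1.8400,-0.9200)
o2: d²=144 > ρ²=26 → inactive
o3: d²=34 > ρ²=26 → inactive
F = F_att + ΣF_rep = (-20.8400,13.0800)
Δp = p'−p = (-1.0420,0.6540); α = Δx/Fx = (-521/500) / (-521/25) = 1/20
check: Δy/Fy = (327/500) / (327/25) = 1/20 ✓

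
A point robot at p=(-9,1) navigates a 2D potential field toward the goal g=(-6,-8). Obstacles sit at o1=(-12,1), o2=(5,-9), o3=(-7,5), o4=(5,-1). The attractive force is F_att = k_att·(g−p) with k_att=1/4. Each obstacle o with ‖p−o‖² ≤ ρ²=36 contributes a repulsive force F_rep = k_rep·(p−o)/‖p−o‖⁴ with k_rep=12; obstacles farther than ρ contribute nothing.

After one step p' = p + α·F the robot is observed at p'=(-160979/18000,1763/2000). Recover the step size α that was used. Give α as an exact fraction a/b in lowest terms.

F_att = 1/4·(g−p) = 1/4·(3,-9) = (0.7500,-2.2500)
o1: d²=9 ≤ ρ²=36; F_rep = 12·(3,0)/9² = (0.4444,0.0000)
o2: d²=296 > ρ²=36 → inactive
o3: d²=20 ≤ ρ²=36; F_rep = 12·(-2,-4)/20² = (-0.0600,-0.1200)
o4: d²=200 > ρ²=36 → inactive
F = F_att + ΣF_rep = (1.1344,-2.3700)
Δp = p'−p = (0.0567,-0.1185); α = Δx/Fx = (1021/18000) / (1021/900) = 1/20
check: Δy/Fy = (-237/2000) / (-237/100) = 1/20 ✓

α = 1/20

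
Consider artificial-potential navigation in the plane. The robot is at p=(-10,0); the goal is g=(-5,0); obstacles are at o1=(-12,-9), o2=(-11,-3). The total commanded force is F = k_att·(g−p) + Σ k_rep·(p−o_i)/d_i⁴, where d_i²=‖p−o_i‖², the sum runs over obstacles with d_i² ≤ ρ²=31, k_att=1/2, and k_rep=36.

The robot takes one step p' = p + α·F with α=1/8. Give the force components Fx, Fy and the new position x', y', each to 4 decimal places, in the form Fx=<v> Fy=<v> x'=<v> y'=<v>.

F_att = 1/2·(g−p) = 1/2·(5,0) = (2.5000,0.0000)
o1: d²=85 > ρ²=31 → inactive
o2: d²=10 ≤ ρ²=31; F_rep = 36·(1,3)/10² = (0.3600,1.0800)
F = F_att + ΣF_rep = (2.8600,1.0800)
p' = p + 1/8·F = (-9.6425,0.1350)

Fx=2.8600 Fy=1.0800 x'=-9.6425 y'=0.1350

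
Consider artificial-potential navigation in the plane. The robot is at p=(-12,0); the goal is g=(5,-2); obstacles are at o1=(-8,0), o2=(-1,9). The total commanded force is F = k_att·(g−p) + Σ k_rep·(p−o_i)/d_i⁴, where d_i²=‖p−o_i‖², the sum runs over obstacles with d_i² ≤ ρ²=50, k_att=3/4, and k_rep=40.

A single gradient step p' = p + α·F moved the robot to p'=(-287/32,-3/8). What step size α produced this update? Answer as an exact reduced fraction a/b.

α = 1/4

F_att = 3/4·(g−p) = 3/4·(17,-2) = (12.7500,-1.5000)
o1: d²=16 ≤ ρ²=50; F_rep = 40·(-4,0)/16² = (-0.6250,0.0000)
o2: d²=202 > ρ²=50 → inactive
F = F_att + ΣF_rep = (12.1250,-1.5000)
Δp = p'−p = (3.0312,-0.3750); α = Δx/Fx = (97/32) / (97/8) = 1/4
check: Δy/Fy = (-3/8) / (-3/2) = 1/4 ✓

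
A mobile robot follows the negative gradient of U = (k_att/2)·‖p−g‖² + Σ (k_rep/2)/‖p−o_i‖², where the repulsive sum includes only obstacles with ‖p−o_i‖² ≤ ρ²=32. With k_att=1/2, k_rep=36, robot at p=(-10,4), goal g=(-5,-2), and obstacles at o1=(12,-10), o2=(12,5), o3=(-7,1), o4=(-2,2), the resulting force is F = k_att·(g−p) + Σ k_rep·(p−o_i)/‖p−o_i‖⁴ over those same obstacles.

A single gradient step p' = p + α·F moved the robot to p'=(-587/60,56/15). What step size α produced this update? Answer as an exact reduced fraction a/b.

F_att = 1/2·(g−p) = 1/2·(5,-6) = (2.5000,-3.0000)
o1: d²=680 > ρ²=32 → inactive
o2: d²=485 > ρ²=32 → inactive
o3: d²=18 ≤ ρ²=32; F_rep = 36·(-3,3)/18² = (-0.3333,0.3333)
o4: d²=68 > ρ²=32 → inactive
F = F_att + ΣF_rep = (2.1667,-2.6667)
Δp = p'−p = (0.2167,-0.2667); α = Δx/Fx = (13/60) / (13/6) = 1/10
check: Δy/Fy = (-4/15) / (-8/3) = 1/10 ✓

α = 1/10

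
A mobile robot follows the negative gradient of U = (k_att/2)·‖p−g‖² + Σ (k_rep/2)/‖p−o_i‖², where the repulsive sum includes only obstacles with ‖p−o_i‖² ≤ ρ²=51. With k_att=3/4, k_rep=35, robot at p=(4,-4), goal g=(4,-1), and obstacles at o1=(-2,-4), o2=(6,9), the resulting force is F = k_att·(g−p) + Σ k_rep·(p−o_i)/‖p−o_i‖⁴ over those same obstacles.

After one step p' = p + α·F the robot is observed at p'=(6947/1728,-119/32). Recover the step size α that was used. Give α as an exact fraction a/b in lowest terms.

F_att = 3/4·(g−p) = 3/4·(0,3) = (0.0000,2.2500)
o1: d²=36 ≤ ρ²=51; F_rep = 35·(6,0)/36² = (0.1620,0.0000)
o2: d²=173 > ρ²=51 → inactive
F = F_att + ΣF_rep = (0.1620,2.2500)
Δp = p'−p = (0.0203,0.2812); α = Δx/Fx = (35/1728) / (35/216) = 1/8
check: Δy/Fy = (9/32) / (9/4) = 1/8 ✓

α = 1/8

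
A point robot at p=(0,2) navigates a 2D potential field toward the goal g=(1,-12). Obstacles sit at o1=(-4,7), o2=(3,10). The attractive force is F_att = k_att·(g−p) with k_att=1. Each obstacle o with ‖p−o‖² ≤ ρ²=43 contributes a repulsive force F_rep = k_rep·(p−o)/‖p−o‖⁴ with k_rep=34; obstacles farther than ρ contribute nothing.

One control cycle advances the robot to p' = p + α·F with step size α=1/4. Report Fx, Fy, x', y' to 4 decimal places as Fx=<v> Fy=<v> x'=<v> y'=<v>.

F_att = 1·(g−p) = 1·(1,-14) = (1.0000,-14.0000)
o1: d²=41 ≤ ρ²=43; F_rep = 34·(4,-5)/41² = (0.0809,-0.1011)
o2: d²=73 > ρ²=43 → inactive
F = F_att + ΣF_rep = (1.0809,-14.1011)
p' = p + 1/4·F = (0.2702,-1.5253)

Fx=1.0809 Fy=-14.1011 x'=0.2702 y'=-1.5253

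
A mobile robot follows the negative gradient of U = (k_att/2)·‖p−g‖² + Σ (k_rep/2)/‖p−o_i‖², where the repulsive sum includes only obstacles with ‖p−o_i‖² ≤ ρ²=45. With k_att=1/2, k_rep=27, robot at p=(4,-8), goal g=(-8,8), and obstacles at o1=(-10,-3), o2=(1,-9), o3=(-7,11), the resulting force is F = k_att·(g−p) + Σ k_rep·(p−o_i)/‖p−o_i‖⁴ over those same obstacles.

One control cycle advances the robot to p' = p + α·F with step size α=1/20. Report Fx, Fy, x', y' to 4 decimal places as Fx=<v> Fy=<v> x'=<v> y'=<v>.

Fx=-5.1900 Fy=8.2700 x'=3.7405 y'=-7.5865

F_att = 1/2·(g−p) = 1/2·(-12,16) = (-6.0000,8.0000)
o1: d²=221 > ρ²=45 → inactive
o2: d²=10 ≤ ρ²=45; F_rep = 27·(3,1)/10² = (0.8100,0.2700)
o3: d²=482 > ρ²=45 → inactive
F = F_att + ΣF_rep = (-5.1900,8.2700)
p' = p + 1/20·F = (3.7405,-7.5865)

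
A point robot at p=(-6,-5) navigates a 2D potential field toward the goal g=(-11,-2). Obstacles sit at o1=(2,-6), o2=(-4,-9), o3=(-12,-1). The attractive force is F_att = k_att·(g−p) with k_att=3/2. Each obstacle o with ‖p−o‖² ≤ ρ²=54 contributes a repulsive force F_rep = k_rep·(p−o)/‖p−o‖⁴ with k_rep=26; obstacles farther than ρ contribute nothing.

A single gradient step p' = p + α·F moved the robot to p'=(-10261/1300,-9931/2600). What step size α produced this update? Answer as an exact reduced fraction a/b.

α = 1/4

F_att = 3/2·(g−p) = 3/2·(-5,3) = (-7.5000,4.5000)
o1: d²=65 > ρ²=54 → inactive
o2: d²=20 ≤ ρ²=54; F_rep = 26·(-2,4)/20² = (-0.1300,0.2600)
o3: d²=52 ≤ ρ²=54; F_rep = 26·(6,-4)/52² = (0.0577,-0.0385)
F = F_att + ΣF_rep = (-7.5723,4.7215)
Δp = p'−p = (-1.8931,1.1804); α = Δx/Fx = (-2461/1300) / (-2461/325) = 1/4
check: Δy/Fy = (3069/2600) / (3069/650) = 1/4 ✓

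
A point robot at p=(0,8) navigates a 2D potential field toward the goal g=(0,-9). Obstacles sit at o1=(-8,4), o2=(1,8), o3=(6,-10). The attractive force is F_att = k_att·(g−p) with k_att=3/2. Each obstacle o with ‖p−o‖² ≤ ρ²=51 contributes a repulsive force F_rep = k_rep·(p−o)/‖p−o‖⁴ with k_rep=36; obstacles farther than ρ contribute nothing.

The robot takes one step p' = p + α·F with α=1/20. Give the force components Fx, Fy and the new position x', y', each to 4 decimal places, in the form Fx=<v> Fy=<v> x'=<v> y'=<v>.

Fx=-36.0000 Fy=-25.5000 x'=-1.8000 y'=6.7250

F_att = 3/2·(g−p) = 3/2·(0,-17) = (0.0000,-25.5000)
o1: d²=80 > ρ²=51 → inactive
o2: d²=1 ≤ ρ²=51; F_rep = 36·(-1,0)/1² = (-36.0000,0.0000)
o3: d²=360 > ρ²=51 → inactive
F = F_att + ΣF_rep = (-36.0000,-25.5000)
p' = p + 1/20·F = (-1.8000,6.7250)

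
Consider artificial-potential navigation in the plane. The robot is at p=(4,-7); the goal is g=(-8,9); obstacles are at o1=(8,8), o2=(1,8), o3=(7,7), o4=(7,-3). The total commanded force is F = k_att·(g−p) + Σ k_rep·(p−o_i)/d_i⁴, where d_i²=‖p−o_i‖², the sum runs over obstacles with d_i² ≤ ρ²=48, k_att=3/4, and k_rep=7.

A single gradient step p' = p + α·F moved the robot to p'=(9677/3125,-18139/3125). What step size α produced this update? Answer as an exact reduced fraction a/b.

α = 1/10

F_att = 3/4·(g−p) = 3/4·(-12,16) = (-9.0000,12.0000)
o1: d²=241 > ρ²=48 → inactive
o2: d²=234 > ρ²=48 → inactive
o3: d²=205 > ρ²=48 → inactive
o4: d²=25 ≤ ρ²=48; F_rep = 7·(-3,-4)/25² = (-0.0336,-0.0448)
F = F_att + ΣF_rep = (-9.0336,11.9552)
Δp = p'−p = (-0.9034,1.1955); α = Δx/Fx = (-2823/3125) / (-5646/625) = 1/10
check: Δy/Fy = (3736/3125) / (7472/625) = 1/10 ✓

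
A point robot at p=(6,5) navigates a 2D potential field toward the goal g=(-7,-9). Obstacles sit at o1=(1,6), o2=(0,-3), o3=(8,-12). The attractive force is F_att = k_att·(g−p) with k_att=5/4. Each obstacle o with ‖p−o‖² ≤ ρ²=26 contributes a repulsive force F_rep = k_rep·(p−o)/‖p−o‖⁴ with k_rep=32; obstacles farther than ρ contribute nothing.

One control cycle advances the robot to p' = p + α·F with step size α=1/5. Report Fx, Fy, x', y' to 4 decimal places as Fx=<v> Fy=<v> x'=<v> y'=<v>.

F_att = 5/4·(g−p) = 5/4·(-13,-14) = (-16.2500,-17.5000)
o1: d²=26 ≤ ρ²=26; F_rep = 32·(5,-1)/26² = (0.2367,-0.0473)
o2: d²=100 > ρ²=26 → inactive
o3: d²=293 > ρ²=26 → inactive
F = F_att + ΣF_rep = (-16.0133,-17.5473)
p' = p + 1/5·F = (2.7973,1.4905)

Fx=-16.0133 Fy=-17.5473 x'=2.7973 y'=1.4905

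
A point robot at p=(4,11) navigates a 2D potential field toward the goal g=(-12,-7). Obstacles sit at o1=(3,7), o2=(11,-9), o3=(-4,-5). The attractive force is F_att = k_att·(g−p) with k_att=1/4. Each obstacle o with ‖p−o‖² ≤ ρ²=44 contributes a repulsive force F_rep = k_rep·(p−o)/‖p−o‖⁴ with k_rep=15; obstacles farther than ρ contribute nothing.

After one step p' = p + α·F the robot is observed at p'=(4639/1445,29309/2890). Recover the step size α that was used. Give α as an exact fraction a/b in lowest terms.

α = 1/5

F_att = 1/4·(g−p) = 1/4·(-16,-18) = (-4.0000,-4.5000)
o1: d²=17 ≤ ρ²=44; F_rep = 15·(1,4)/17² = (0.0519,0.2076)
o2: d²=449 > ρ²=44 → inactive
o3: d²=320 > ρ²=44 → inactive
F = F_att + ΣF_rep = (-3.9481,-4.2924)
Δp = p'−p = (-0.7896,-0.8585); α = Δx/Fx = (-1141/1445) / (-1141/289) = 1/5
check: Δy/Fy = (-2481/2890) / (-2481/578) = 1/5 ✓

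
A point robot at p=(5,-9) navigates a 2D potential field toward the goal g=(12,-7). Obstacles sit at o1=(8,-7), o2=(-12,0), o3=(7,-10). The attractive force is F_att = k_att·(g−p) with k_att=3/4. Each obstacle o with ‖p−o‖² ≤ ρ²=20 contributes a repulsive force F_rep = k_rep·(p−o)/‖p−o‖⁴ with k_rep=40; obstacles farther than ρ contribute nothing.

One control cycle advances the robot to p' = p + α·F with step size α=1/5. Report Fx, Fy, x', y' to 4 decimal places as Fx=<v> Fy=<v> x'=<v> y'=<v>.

Fx=1.3399 Fy=2.6266 x'=5.2680 y'=-8.4747

F_att = 3/4·(g−p) = 3/4·(7,2) = (5.2500,1.5000)
o1: d²=13 ≤ ρ²=20; F_rep = 40·(-3,-2)/13² = (-0.7101,-0.4734)
o2: d²=370 > ρ²=20 → inactive
o3: d²=5 ≤ ρ²=20; F_rep = 40·(-2,1)/5² = (-3.2000,1.6000)
F = F_att + ΣF_rep = (1.3399,2.6266)
p' = p + 1/5·F = (5.2680,-8.4747)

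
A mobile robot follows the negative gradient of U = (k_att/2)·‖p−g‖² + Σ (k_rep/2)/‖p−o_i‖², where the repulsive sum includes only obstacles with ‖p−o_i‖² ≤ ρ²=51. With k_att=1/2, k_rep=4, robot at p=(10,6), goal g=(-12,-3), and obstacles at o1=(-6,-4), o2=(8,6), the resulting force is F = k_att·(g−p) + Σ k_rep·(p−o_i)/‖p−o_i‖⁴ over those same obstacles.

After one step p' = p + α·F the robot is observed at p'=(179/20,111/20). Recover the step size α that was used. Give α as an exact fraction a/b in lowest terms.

F_att = 1/2·(g−p) = 1/2·(-22,-9) = (-11.0000,-4.5000)
o1: d²=356 > ρ²=51 → inactive
o2: d²=4 ≤ ρ²=51; F_rep = 4·(2,0)/4² = (0.5000,0.0000)
F = F_att + ΣF_rep = (-10.5000,-4.5000)
Δp = p'−p = (-1.0500,-0.4500); α = Δx/Fx = (-21/20) / (-21/2) = 1/10
check: Δy/Fy = (-9/20) / (-9/2) = 1/10 ✓

α = 1/10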